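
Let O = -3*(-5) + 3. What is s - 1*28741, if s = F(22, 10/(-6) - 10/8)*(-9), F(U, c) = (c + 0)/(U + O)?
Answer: -919691/32 ≈ -28740.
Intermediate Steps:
O = 18 (O = 15 + 3 = 18)
F(U, c) = c/(18 + U) (F(U, c) = (c + 0)/(U + 18) = c/(18 + U))
s = 21/32 (s = ((10/(-6) - 10/8)/(18 + 22))*(-9) = ((10*(-⅙) - 10*⅛)/40)*(-9) = ((-5/3 - 5/4)*(1/40))*(-9) = -35/12*1/40*(-9) = -7/96*(-9) = 21/32 ≈ 0.65625)
s - 1*28741 = 21/32 - 1*28741 = 21/32 - 28741 = -919691/32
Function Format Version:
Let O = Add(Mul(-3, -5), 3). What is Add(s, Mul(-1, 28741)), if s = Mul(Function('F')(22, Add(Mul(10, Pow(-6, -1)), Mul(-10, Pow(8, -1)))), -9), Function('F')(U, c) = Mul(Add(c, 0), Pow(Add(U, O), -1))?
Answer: Rational(-919691, 32) ≈ -28740.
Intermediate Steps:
O = 18 (O = Add(15, 3) = 18)
Function('F')(U, c) = Mul(c, Pow(Add(18, U), -1)) (Function('F')(U, c) = Mul(Add(c, 0), Pow(Add(U, 18), -1)) = Mul(c, Pow(Add(18, U), -1)))
s = Rational(21, 32) (s = Mul(Mul(Add(Mul(10, Pow(-6, -1)), Mul(-10, Pow(8, -1))), Pow(Add(18, 22), -1)), -9) = Mul(Mul(Add(Mul(10, Rational(-1, 6)), Mul(-10, Rational(1, 8))), Pow(40, -1)), -9) = Mul(Mul(Add(Rational(-5, 3), Rational(-5, 4)), Rational(1, 40)), -9) = Mul(Mul(Rational(-35, 12), Rational(1, 40)), -9) = Mul(Rational(-7, 96), -9) = Rational(21, 32) ≈ 0.65625)
Add(s, Mul(-1, 28741)) = Add(Rational(21, 32), Mul(-1, 28741)) = Add(Rational(21, 32), -28741) = Rational(-919691, 32)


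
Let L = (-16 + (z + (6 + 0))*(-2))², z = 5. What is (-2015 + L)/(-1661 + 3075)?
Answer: -571/1414 ≈ -0.40382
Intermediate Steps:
L = 1444 (L = (-16 + (5 + (6 + 0))*(-2))² = (-16 + (5 + 6)*(-2))² = (-16 + 11*(-2))² = (-16 - 22)² = (-38)² = 1444)
(-2015 + L)/(-1661 + 3075) = (-2015 + 1444)/(-1661 + 3075) = -571/1414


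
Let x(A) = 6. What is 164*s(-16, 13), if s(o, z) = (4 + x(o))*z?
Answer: 21320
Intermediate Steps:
s(o, z) = 10*z (s(o, z) = (4 + 6)*z = 10*z)
164*s(-16, 13) = 164*(10*13) = 164*130 = 21320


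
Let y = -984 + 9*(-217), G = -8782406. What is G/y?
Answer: 8782406/2937 ≈ 2990.3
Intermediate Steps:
y = -2937 (y = -984 - 1953 = -2937)
G/y = -8782406/(-2937) = -8782406*(-1/2937) = 8782406/2937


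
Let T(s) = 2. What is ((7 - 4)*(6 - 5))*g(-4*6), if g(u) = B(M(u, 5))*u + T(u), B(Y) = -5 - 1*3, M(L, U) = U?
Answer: 582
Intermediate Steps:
B(Y) = -8 (B(Y) = -5 - 3 = -8)
g(u) = 2 - 8*u (g(u) = -8*u + 2 = 2 - 8*u)
((7 - 4)*(6 - 5))*g(-4*6) = ((7 - 4)*(6 - 5))*(2 - (-32)*6) = (3*1)*(2 - 8*(-24)) = 3*(2 + 192) = 3*194 = 582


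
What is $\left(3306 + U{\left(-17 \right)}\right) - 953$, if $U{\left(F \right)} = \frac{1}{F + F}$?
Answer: $\frac{80001}{34} \approx 2353.0$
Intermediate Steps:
$U{\left(F \right)} = \frac{1}{2 F}$
$\left(3306 + U{\left(-17 \right)}\right) - 953 = \left(3306 + \frac{1}{2 \left(-17\right)}\right) - 953 = \left(3306 + \frac{1}{2} \left(- \frac{1}{17}\right)\right) - 953 = \left(3306 - \frac{1}{34}\right) - 953 = \frac{112403}{34} - 953 = \frac{80001}{34}$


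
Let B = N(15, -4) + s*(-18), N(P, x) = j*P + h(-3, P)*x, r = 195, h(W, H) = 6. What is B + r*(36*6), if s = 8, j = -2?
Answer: 41922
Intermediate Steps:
N(P, x) = -2*P + 6*x
B = -198 (B = (-2*15 + 6*(-4)) + 8*(-18) = (-30 - 24) - 144 = -54 - 144 = -198)
B + r*(36*6) = -198 + 195*(36*6) = -198 + 195*216 = -198 + 42120 = 41922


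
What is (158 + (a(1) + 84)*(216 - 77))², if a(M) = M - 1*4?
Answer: 130347889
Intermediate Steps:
a(M) = -4 + M (a(M) = M - 4 = -4 + M)
(158 + (a(1) + 84)*(216 - 77))² = (158 + ((-4 + 1) + 84)*(216 - 77))² = (158 + (-3 + 84)*139)² = (158 + 81*139)² = (158 + 11259)² = 11417² = 130347889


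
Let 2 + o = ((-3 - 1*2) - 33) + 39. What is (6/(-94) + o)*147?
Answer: -7350/47 ≈ -156.38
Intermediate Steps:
o = -1 (o = -2 + (((-3 - 1*2) - 33) + 39) = -2 + (((-3 - 2) - 33) + 39) = -2 + ((-5 - 33) + 39) = -2 + (-38 + 39) = -2 + 1 = -1)
(6/(-94) + o)*147 = (6/(-94) - 1)*147 = (6*(-1/94) - 1)*147 = (-3/47 - 1)*147 = -50/47*147 = -7350/47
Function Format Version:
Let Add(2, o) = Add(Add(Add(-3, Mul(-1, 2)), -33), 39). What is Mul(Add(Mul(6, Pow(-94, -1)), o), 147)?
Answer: Rational(-7350, 47) ≈ -156.38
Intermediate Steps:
o = -1 (o = Add(-2, Add(Add(Add(-3, Mul(-1, 2)), -33), 39)) = Add(-2, Add(Add(Add(-3, -2), -33), 39)) = Add(-2, Add(Add(-5, -33), 39)) = Add(-2, Add(-38, 39)) = Add(-2, 1) = -1)
Mul(Add(Mul(6, Pow(-94, -1)), o), 147) = Mul(Add(Mul(6, Pow(-94, -1)), -1), 147) = Mul(Add(Mul(6, Rational(-1, 94)), -1), 147) = Mul(Add(Rational(-3, 47), -1), 147) = Mul(Rational(-50, 47), 147) = Rational(-7350, 47)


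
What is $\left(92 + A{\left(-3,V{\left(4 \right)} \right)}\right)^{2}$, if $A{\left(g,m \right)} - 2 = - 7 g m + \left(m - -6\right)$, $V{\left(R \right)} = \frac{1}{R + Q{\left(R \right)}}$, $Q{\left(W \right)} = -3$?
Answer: $14884$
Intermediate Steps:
$V{\left(R \right)} = \frac{1}{-3 + R}$ ($V{\left(R \right)} = \frac{1}{R - 3} = \frac{1}{-3 + R}$)
$A{\left(g,m \right)} = 8 + m - 7 g m$ ($A{\left(g,m \right)} = 2 + \left(- 7 g m + \left(m - -6\right)\right) = 2 - \left(-6 - m + 7 g m\right) = 2 + \left(6 + m - 7 g m\right) = 8 + m - 7 g m$)
$\left(92 + A{\left(-3,V{\left(4 \right)} \right)}\right)^{2} = \left(92 + \left(8 + \frac{1}{-3 + 4} - - \frac{21}{-3 + 4}\right)\right)^{2} = \left(92 + \left(8 + 1^{-1} - - \frac{21}{1}\right)\right)^{2} = \left(92 + \left(8 + 1 - \left(-21\right) 1\right)\right)^{2} = \left(92 + \left(8 + 1 + 21\right)\right)^{2} = \left(92 + 30\right)^{2} = 122^{2} = 14884$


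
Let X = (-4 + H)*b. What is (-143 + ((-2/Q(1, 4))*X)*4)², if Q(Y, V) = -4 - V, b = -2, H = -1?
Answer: 17689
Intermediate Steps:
X = 10 (X = (-4 - 1)*(-2) = -5*(-2) = 10)
(-143 + ((-2/Q(1, 4))*X)*4)² = (-143 + (-2/(-4 - 1*4)*10)*4)² = (-143 + (-2/(-4 - 4)*10)*4)² = (-143 + (-2/(-8)*10)*4)² = (-143 + (-2*(-⅛)*10)*4)² = (-143 + ((¼)*10)*4)² = (-143 + (5/2)*4)² = (-143 + 10)² = (-133)² = 17689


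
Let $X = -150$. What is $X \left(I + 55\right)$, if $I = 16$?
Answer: $-10650$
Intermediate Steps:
$X \left(I + 55\right) = - 150 \left(16 + 55\right) = \left(-150\right) 71 = -10650$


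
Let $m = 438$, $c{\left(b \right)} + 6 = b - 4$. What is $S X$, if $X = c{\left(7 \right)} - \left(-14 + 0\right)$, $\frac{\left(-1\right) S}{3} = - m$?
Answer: $14454$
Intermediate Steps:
$c{\left(b \right)} = -10 + b$ ($c{\left(b \right)} = -6 + \left(b - 4\right) = -6 + \left(-4 + b\right) = -10 + b$)
$S = 1314$ ($S = - 3 \left(\left(-1\right) 438\right) = \left(-3\right) \left(-438\right) = 1314$)
$X = 11$ ($X = \left(-10 + 7\right) - \left(-14 + 0\right) = -3 - -14 = -3 + 14 = 11$)
$S X = 1314 \cdot 11 = 14454$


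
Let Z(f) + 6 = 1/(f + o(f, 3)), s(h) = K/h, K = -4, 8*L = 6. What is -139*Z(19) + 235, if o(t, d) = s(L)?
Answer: 43412/41 ≈ 1058.8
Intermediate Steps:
L = 3/4 (L = (1/8)*6 = 3/4 ≈ 0.75000)
s(h) = -4/h
o(t, d) = -16/3 (o(t, d) = -4/3/4 = -4*4/3 = -16/3)
Z(f) = -6 + 1/(-16/3 + f) (Z(f) = -6 + 1/(f - 16/3) = -6 + 1/(-16/3 + f))
-139*Z(19) + 235 = -1251*(11 - 2*19)/(-16 + 3*19) + 235 = -1251*(11 - 38)/(-16 + 57) + 235 = -1251*(-27)/41 + 235 = -139*(-243/41) + 235 = 33777/41 + 235 = 43412/41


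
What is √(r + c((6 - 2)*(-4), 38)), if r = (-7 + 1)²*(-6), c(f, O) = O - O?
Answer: 6*I*√6 ≈ 14.697*I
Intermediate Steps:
c(f, O) = 0
r = -216 (r = (-6)²*(-6) = 36*(-6) = -216)
√(r + c((6 - 2)*(-4), 38)) = √(-216 + 0) = √(-216) = 6*I*√6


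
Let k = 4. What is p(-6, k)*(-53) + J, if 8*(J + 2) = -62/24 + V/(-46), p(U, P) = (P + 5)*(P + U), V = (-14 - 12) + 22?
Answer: 2101327/2208 ≈ 951.69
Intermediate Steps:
V = -4 (V = -26 + 22 = -4)
p(U, P) = (5 + P)*(P + U)
J = -5105/2208 (J = -2 + (-62/24 - 4/(-46))/8 = -2 + (-62*1/24 - 4*(-1/46))/8 = -2 + (-31/12 + 2/23)/8 = -2 + (1/8)*(-689/276) = -2 - 689/2208 = -5105/2208 ≈ -2.3120)
p(-6, k)*(-53) + J = (4**2 + 5*4 + 5*(-6) + 4*(-6))*(-53) - 5105/2208 = (16 + 20 - 30 - 24)*(-53) - 5105/2208 = -18*(-53) - 5105/2208 = 954 - 5105/2208 = 2101327/2208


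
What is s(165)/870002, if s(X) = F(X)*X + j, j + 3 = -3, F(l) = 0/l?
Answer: -3/435001 ≈ -6.8965e-6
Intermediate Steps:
F(l) = 0
j = -6 (j = -3 - 3 = -6)
s(X) = -6 (s(X) = 0*X - 6 = 0 - 6 = -6)
s(165)/870002 = -6/870002 = -6*1/870002 = -3/435001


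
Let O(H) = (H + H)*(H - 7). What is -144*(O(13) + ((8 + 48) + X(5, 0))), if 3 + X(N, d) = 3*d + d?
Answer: -30096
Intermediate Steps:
X(N, d) = -3 + 4*d (X(N, d) = -3 + (3*d + d) = -3 + 4*d)
O(H) = 2*H*(-7 + H) (O(H) = (2*H)*(-7 + H) = 2*H*(-7 + H))
-144*(O(13) + ((8 + 48) + X(5, 0))) = -144*(2*13*(-7 + 13) + ((8 + 48) + (-3 + 4*0))) = -144*(2*13*6 + (56 + (-3 + 0))) = -144*(156 + (56 - 3)) = -144*(156 + 53) = -144*209 = -30096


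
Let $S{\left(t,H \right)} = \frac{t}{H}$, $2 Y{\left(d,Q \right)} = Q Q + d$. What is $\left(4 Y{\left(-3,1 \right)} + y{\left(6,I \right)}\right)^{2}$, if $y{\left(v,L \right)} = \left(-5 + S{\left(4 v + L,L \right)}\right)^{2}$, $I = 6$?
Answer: $16$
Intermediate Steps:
$Y{\left(d,Q \right)} = \frac{d}{2} + \frac{Q^{2}}{2}$ ($Y{\left(d,Q \right)} = \frac{Q Q + d}{2} = \frac{Q^{2} + d}{2} = \frac{d + Q^{2}}{2} = \frac{d}{2} + \frac{Q^{2}}{2}$)
$y{\left(v,L \right)} = \left(-5 + \frac{L + 4 v}{L}\right)^{2}$ ($y{\left(v,L \right)} = \left(-5 + \frac{4 v + L}{L}\right)^{2} = \left(-5 + \frac{L + 4 v}{L}\right)^{2}$)
$\left(4 Y{\left(-3,1 \right)} + y{\left(6,I \right)}\right)^{2} = \left(4 \left(\frac{1}{2} \left(-3\right) + \frac{1^{2}}{2}\right) + \frac{16 \left(6 - 6\right)^{2}}{36}\right)^{2} = \left(4 \left(- \frac{3}{2} + \frac{1}{2} \cdot 1\right) + 16 \cdot \frac{1}{36} \left(6 - 6\right)^{2}\right)^{2} = \left(4 \left(- \frac{3}{2} + \frac{1}{2}\right) + 16 \cdot \frac{1}{36} \cdot 0^{2}\right)^{2} = \left(4 \left(-1\right) + 16 \cdot \frac{1}{36} \cdot 0\right)^{2} = \left(-4 + 0\right)^{2} = \left(-4\right)^{2} = 16$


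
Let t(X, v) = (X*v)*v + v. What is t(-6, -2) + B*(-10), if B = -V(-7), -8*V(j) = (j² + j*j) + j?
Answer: -559/4 ≈ -139.75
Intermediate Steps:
V(j) = -j²/4 - j/8 (V(j) = -((j² + j*j) + j)/8 = -((j² + j²) + j)/8 = -(2*j² + j)/8 = -(j + 2*j²)/8 = -j²/4 - j/8)
t(X, v) = v + X*v² (t(X, v) = X*v² + v = v + X*v²)
B = 91/8 (B = -(-1)*(-7)*(1 + 2*(-7))/8 = -(-1)*(-7)*(1 - 14)/8 = -(-1)*(-7)*(-13)/8 = -1*(-91/8) = 91/8 ≈ 11.375)
t(-6, -2) + B*(-10) = -2*(1 - 6*(-2)) + (91/8)*(-10) = -2*(1 + 12) - 455/4 = -2*13 - 455/4 = -26 - 455/4 = -559/4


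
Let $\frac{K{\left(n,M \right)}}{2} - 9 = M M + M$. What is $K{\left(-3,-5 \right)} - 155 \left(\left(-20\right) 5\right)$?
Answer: $15558$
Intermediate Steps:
$K{\left(n,M \right)} = 18 + 2 M + 2 M^{2}$ ($K{\left(n,M \right)} = 18 + 2 \left(M M + M\right) = 18 + 2 \left(M^{2} + M\right) = 18 + 2 \left(M + M^{2}\right) = 18 + \left(2 M + 2 M^{2}\right) = 18 + 2 M + 2 M^{2}$)
$K{\left(-3,-5 \right)} - 155 \left(\left(-20\right) 5\right) = \left(18 + 2 \left(-5\right) + 2 \left(-5\right)^{2}\right) - 155 \left(\left(-20\right) 5\right) = \left(18 - 10 + 2 \cdot 25\right) - -15500 = \left(18 - 10 + 50\right) + 15500 = 58 + 15500 = 15558$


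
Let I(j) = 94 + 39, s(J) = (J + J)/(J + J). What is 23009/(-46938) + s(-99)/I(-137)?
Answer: -3013259/6242754 ≈ -0.48268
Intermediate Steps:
s(J) = 1 (s(J) = (2*J)/((2*J)) = (2*J)*(1/(2*J)) = 1)
I(j) = 133
23009/(-46938) + s(-99)/I(-137) = 23009/(-46938) + 1/133 = 23009*(-1/46938) + 1*(1/133) = -23009/46938 + 1/133 = -3013259/6242754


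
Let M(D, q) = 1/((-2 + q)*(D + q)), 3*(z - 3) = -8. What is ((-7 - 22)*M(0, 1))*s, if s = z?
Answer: 29/3 ≈ 9.6667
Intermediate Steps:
z = ⅓ (z = 3 + (⅓)*(-8) = 3 - 8/3 = ⅓ ≈ 0.33333)
M(D, q) = 1/((-2 + q)*(D + q))
s = ⅓ ≈ 0.33333
((-7 - 22)*M(0, 1))*s = ((-7 - 22)/(1² - 2*0 - 2*1 + 0*1))*(⅓) = -29/(1 + 0 - 2 + 0)*(⅓) = -29/(-1)*(⅓) = -29*(-1)*(⅓) = 29*(⅓) = 29/3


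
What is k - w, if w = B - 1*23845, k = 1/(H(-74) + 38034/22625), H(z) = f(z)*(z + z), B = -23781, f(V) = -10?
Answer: 1596568039909/33523034 ≈ 47626.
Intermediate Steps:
H(z) = -20*z (H(z) = -10*(z + z) = -20*z)
k = 22625/33523034 (k = 1/(-20*(-74) + 38034/22625) = 1/(1480 + 38034*(1/22625)) = 1/(1480 + 38034/22625) = 1/(33523034/22625) = 22625/33523034 ≈ 0.00067491)
w = -47626 (w = -23781 - 1*23845 = -23781 - 23845 = -47626)
k - w = 22625/33523034 - 1*(-47626) = 22625/33523034 + 47626 = 1596568039909/33523034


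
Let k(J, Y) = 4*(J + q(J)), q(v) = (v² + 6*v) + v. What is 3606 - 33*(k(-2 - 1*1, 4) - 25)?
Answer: 6411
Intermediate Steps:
q(v) = v² + 7*v
k(J, Y) = 4*J + 4*J*(7 + J) (k(J, Y) = 4*(J + J*(7 + J)) = 4*J + 4*J*(7 + J))
3606 - 33*(k(-2 - 1*1, 4) - 25) = 3606 - 33*(4*(-2 - 1*1)*(8 + (-2 - 1*1)) - 25) = 3606 - 33*(4*(-2 - 1)*(8 + (-2 - 1)) - 25) = 3606 - 33*(4*(-3)*(8 - 3) - 25) = 3606 - 33*(4*(-3)*5 - 25) = 3606 - 33*(-60 - 25) = 3606 - 33*(-85) = 3606 - 1*(-2805) = 3606 + 2805 = 6411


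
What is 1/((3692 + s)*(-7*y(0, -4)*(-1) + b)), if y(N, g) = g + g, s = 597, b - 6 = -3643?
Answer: -1/15839277 ≈ -6.3134e-8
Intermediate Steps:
b = -3637 (b = 6 - 3643 = -3637)
y(N, g) = 2*g
1/((3692 + s)*(-7*y(0, -4)*(-1) + b)) = 1/((3692 + 597)*(-14*(-4)*(-1) - 3637)) = 1/(4289*(-7*(-8)*(-1) - 3637)) = 1/(4289*(56*(-1) - 3637)) = 1/(4289*(-56 - 3637)) = 1/(4289*(-3693)) = 1/(-15839277) = -1/15839277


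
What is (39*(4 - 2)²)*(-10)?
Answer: -1560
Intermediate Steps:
(39*(4 - 2)²)*(-10) = (39*2²)*(-10) = (39*4)*(-10) = 156*(-10) = -1560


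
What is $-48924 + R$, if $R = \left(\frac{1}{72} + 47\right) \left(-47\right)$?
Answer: $- \frac{3681623}{72} \approx -51134.0$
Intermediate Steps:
$R = - \frac{159095}{72}$ ($R = \left(\frac{1}{72} + 47\right) \left(-47\right) = \frac{3385}{72} \left(-47\right) = - \frac{159095}{72} \approx -2209.7$)
$-48924 + R = -48924 - \frac{159095}{72} = - \frac{3681623}{72}$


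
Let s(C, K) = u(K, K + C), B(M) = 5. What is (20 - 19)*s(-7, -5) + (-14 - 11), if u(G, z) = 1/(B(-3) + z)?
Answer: -176/7 ≈ -25.143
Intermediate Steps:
u(G, z) = 1/(5 + z)
s(C, K) = 1/(5 + C + K) (s(C, K) = 1/(5 + (K + C)) = 1/(5 + (C + K)) = 1/(5 + C + K))
(20 - 19)*s(-7, -5) + (-14 - 11) = (20 - 19)/(5 - 7 - 5) + (-14 - 11) = 1/(-7) - 25 = 1*(-⅐) - 25 = -⅐ - 25 = -176/7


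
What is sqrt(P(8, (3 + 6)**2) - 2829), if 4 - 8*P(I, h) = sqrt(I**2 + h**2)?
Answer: sqrt(-45256 - 10*sqrt(265))/4 ≈ 53.279*I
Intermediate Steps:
P(I, h) = 1/2 - sqrt(I**2 + h**2)/8
sqrt(P(8, (3 + 6)**2) - 2829) = sqrt((1/2 - sqrt(8**2 + ((3 + 6)**2)**2)/8) - 2829) = sqrt((1/2 - sqrt(64 + (9**2)**2)/8) - 2829) = sqrt((1/2 - sqrt(64 + 81**2)/8) - 2829) = sqrt((1/2 - sqrt(64 + 6561)/8) - 2829) = sqrt((1/2 - 5*sqrt(265)/8) - 2829) = sqrt(-5657/2 - 5*sqrt(265)/8)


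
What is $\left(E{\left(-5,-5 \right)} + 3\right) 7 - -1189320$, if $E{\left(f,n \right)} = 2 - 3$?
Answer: $1189334$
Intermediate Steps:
$E{\left(f,n \right)} = -1$ ($E{\left(f,n \right)} = 2 - 3 = -1$)
$\left(E{\left(-5,-5 \right)} + 3\right) 7 - -1189320 = \left(-1 + 3\right) 7 - -1189320 = 2 \cdot 7 + 1189320 = 14 + 1189320 = 1189334$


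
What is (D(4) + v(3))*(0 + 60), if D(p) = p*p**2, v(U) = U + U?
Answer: 4200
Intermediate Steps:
v(U) = 2*U
D(p) = p**3
(D(4) + v(3))*(0 + 60) = (4**3 + 2*3)*(0 + 60) = (64 + 6)*60 = 70*60 = 4200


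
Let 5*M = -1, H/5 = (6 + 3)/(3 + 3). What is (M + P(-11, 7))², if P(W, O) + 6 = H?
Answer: 169/100 ≈ 1.6900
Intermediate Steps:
H = 15/2 (H = 5*((6 + 3)/(3 + 3)) = 5*(9/6) = 5*(9*(⅙)) = 5*(3/2) = 15/2 ≈ 7.5000)
P(W, O) = 3/2 (P(W, O) = -6 + 15/2 = 3/2)
M = -⅕ (M = (⅕)*(-1) = -⅕ ≈ -0.20000)
(M + P(-11, 7))² = (-⅕ + 3/2)² = (13/10)² = 169/100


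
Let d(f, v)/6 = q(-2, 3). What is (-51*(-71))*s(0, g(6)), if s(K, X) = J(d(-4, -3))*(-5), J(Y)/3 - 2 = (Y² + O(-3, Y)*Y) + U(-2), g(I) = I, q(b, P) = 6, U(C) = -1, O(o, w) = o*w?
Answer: 140730165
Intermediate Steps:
d(f, v) = 36 (d(f, v) = 6*6 = 36)
J(Y) = 3 - 6*Y² (J(Y) = 6 + 3*((Y² + (-3*Y)*Y) - 1) = 6 + 3*((Y² - 3*Y²) - 1) = 6 + 3*(-2*Y² - 1) = 6 + 3*(-1 - 2*Y²) = 6 + (-3 - 6*Y²) = 3 - 6*Y²)
s(K, X) = 38865 (s(K, X) = (3 - 6*36²)*(-5) = (3 - 6*1296)*(-5) = (3 - 7776)*(-5) = -7773*(-5) = 38865)
(-51*(-71))*s(0, g(6)) = -51*(-71)*38865 = 3621*38865 = 140730165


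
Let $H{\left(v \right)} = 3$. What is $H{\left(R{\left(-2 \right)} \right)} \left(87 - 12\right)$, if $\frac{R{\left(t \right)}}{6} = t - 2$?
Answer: $225$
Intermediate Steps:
$R{\left(t \right)} = -12 + 6 t$ ($R{\left(t \right)} = 6 \left(t - 2\right) = 6 \left(-2 + t\right) = -12 + 6 t$)
$H{\left(R{\left(-2 \right)} \right)} \left(87 - 12\right) = 3 \left(87 - 12\right) = 3 \cdot 75 = 225$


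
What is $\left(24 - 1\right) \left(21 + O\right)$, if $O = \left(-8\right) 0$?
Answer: $483$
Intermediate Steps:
$O = 0$
$\left(24 - 1\right) \left(21 + O\right) = \left(24 - 1\right) \left(21 + 0\right) = \left(24 - 1\right) 21 = 23 \cdot 21 = 483$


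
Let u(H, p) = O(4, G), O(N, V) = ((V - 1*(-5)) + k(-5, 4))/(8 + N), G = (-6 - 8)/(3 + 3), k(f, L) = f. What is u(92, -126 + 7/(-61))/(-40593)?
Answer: 1/208764 ≈ 4.7901e-6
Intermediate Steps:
G = -7/3 (G = -14/6 = -14*⅙ = -7/3 ≈ -2.3333)
O(N, V) = V/(8 + N) (O(N, V) = ((V - 1*(-5)) - 5)/(8 + N) = ((V + 5) - 5)/(8 + N) = ((5 + V) - 5)/(8 + N) = V/(8 + N))
u(H, p) = -7/36 (u(H, p) = -7/(3*(8 + 4)) = -7/3/12 = -7/3*1/12 = -7/36)
u(92, -126 + 7/(-61))/(-40593) = -7/36/(-40593) = -7/36*(-1/40593) = 1/208764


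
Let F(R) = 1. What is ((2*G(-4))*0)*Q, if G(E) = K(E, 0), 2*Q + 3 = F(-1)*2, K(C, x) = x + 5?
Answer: 0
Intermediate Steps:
K(C, x) = 5 + x
Q = -1/2 (Q = -3/2 + (1*2)/2 = -3/2 + (1/2)*2 = -3/2 + 1 = -1/2 ≈ -0.50000)
G(E) = 5 (G(E) = 5 + 0 = 5)
((2*G(-4))*0)*Q = ((2*5)*0)*(-1/2) = (10*0)*(-1/2) = 0*(-1/2) = 0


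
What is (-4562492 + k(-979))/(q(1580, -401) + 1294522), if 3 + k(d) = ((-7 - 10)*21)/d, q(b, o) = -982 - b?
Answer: -558335281/158103605 ≈ -3.5315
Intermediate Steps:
k(d) = -3 - 357/d (k(d) = -3 + ((-7 - 10)*21)/d = -3 + (-17*21)/d = -3 - 357/d)
(-4562492 + k(-979))/(q(1580, -401) + 1294522) = (-4562492 + (-3 - 357/(-979)))/((-982 - 1*1580) + 1294522) = (-4562492 + (-3 - 357*(-1/979)))/((-982 - 1580) + 1294522) = (-4562492 + (-3 + 357/979))/(-2562 + 1294522) = (-4562492 - 2580/979)/1291960 = -4466682248/979*1/1291960 = -558335281/158103605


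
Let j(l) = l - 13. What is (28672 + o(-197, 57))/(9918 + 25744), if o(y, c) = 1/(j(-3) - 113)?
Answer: 3698687/4600398 ≈ 0.80399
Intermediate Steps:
j(l) = -13 + l
o(y, c) = -1/129 (o(y, c) = 1/((-13 - 3) - 113) = 1/(-16 - 113) = 1/(-129) = -1/129)
(28672 + o(-197, 57))/(9918 + 25744) = (28672 - 1/129)/(9918 + 25744) = (3698687/129)/35662 = (3698687/129)*(1/35662) = 3698687/4600398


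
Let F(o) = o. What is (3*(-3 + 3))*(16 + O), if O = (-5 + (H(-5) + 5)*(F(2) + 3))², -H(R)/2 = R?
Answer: 0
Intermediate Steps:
H(R) = -2*R
O = 4900 (O = (-5 + (-2*(-5) + 5)*(2 + 3))² = (-5 + (10 + 5)*5)² = (-5 + 15*5)² = (-5 + 75)² = 70² = 4900)
(3*(-3 + 3))*(16 + O) = (3*(-3 + 3))*(16 + 4900) = (3*0)*4916 = 0*4916 = 0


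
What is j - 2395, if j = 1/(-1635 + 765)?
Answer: -2083651/870 ≈ -2395.0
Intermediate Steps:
j = -1/870 (j = 1/(-870) = -1/870 ≈ -0.0011494)
j - 2395 = -1/870 - 2395 = -2083651/870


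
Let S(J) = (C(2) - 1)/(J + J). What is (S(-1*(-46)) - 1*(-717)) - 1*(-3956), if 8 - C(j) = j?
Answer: 429921/92 ≈ 4673.1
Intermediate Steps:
C(j) = 8 - j
S(J) = 5/(2*J) (S(J) = ((8 - 1*2) - 1)/(J + J) = ((8 - 2) - 1)/((2*J)) = (6 - 1)*(1/(2*J)) = 5*(1/(2*J)) = 5/(2*J))
(S(-1*(-46)) - 1*(-717)) - 1*(-3956) = (5/(2*((-1*(-46)))) - 1*(-717)) - 1*(-3956) = ((5/2)/46 + 717) + 3956 = ((5/2)*(1/46) + 717) + 3956 = (5/92 + 717) + 3956 = 65969/92 + 3956 = 429921/92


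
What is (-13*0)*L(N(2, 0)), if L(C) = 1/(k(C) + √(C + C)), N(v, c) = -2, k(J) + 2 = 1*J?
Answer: 0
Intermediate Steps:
k(J) = -2 + J (k(J) = -2 + 1*J = -2 + J)
L(C) = 1/(-2 + C + √2*√C) (L(C) = 1/((-2 + C) + √(C + C)) = 1/((-2 + C) + √(2*C)) = 1/((-2 + C) + √2*√C) = 1/(-2 + C + √2*√C))
(-13*0)*L(N(2, 0)) = (-13*0)/(-2 - 2 + √2*√(-2)) = 0/(-2 - 2 + √2*(I*√2)) = 0/(-2 - 2 + 2*I) = 0/(-4 + 2*I) = 0*((-4 - 2*I)/20) = 0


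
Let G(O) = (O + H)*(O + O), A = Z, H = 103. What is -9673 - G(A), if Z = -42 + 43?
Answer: -9881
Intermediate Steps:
Z = 1
A = 1
G(O) = 2*O*(103 + O) (G(O) = (O + 103)*(O + O) = (103 + O)*(2*O) = 2*O*(103 + O))
-9673 - G(A) = -9673 - 2*(103 + 1) = -9673 - 2*104 = -9673 - 1*208 = -9673 - 208 = -9881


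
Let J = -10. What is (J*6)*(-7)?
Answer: 420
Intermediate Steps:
(J*6)*(-7) = -10*6*(-7) = -60*(-7) = 420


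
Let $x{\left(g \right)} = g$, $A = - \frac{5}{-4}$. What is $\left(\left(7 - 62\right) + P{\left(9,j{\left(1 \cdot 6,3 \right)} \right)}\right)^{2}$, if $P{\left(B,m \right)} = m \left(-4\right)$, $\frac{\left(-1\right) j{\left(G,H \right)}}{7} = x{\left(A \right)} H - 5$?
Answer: $8100$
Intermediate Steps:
$A = \frac{5}{4}$ ($A = \left(-5\right) \left(- \frac{1}{4}\right) = \frac{5}{4} \approx 1.25$)
$j{\left(G,H \right)} = 35 - \frac{35 H}{4}$ ($j{\left(G,H \right)} = - 7 \left(\frac{5 H}{4} - 5\right) = - 7 \left(-5 + \frac{5 H}{4}\right) = 35 - \frac{35 H}{4}$)
$P{\left(B,m \right)} = - 4 m$
$\left(\left(7 - 62\right) + P{\left(9,j{\left(1 \cdot 6,3 \right)} \right)}\right)^{2} = \left(\left(7 - 62\right) - 4 \left(35 - \frac{105}{4}\right)\right)^{2} = \left(-55 - 35\right)^{2} = \left(-90\right)^{2} = 8100$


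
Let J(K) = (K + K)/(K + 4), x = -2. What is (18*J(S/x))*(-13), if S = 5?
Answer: 780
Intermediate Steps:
J(K) = 2*K/(4 + K) (J(K) = (2*K)/(4 + K) = 2*K/(4 + K))
(18*J(S/x))*(-13) = (18*(2*(5/(-2))/(4 + 5/(-2))))*(-13) = (18*(2*(5*(-½))/(4 + 5*(-½))))*(-13) = (18*(2*(-5/2)/(4 - 5/2)))*(-13) = (18*(2*(-5/2)/(3/2)))*(-13) = (18*(2*(-5/2)*(⅔)))*(-13) = (18*(-10/3))*(-13) = -60*(-13) = 780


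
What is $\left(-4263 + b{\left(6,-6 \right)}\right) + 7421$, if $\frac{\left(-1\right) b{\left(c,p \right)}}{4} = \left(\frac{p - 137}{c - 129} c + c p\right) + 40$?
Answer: $\frac{127678}{41} \approx 3114.1$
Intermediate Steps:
$b{\left(c,p \right)} = -160 - 4 c p - \frac{4 c \left(-137 + p\right)}{-129 + c}$ ($b{\left(c,p \right)} = - 4 \left(\left(\frac{p - 137}{c - 129} c + c p\right) + 40\right) = - 4 \left(\left(\frac{-137 + p}{-129 + c} c + c p\right) + 40\right) = - 4 \left(\left(\frac{c \left(-137 + p\right)}{-129 + c} + c p\right) + 40\right) = - 4 \left(\left(c p + \frac{c \left(-137 + p\right)}{-129 + c}\right) + 40\right) = - 4 \left(40 + c p + \frac{c \left(-137 + p\right)}{-129 + c}\right) = -160 - 4 c p - \frac{4 c \left(-137 + p\right)}{-129 + c}$)
$\left(-4263 + b{\left(6,-6 \right)}\right) + 7421 = \left(-4263 + \frac{4 \left(5160 + 97 \cdot 6 - - 6 \cdot 6^{2} + 128 \cdot 6 \left(-6\right)\right)}{-129 + 6}\right) + 7421 = \left(-4263 + \frac{4 \left(5160 + 582 - \left(-6\right) 36 - 4608\right)}{-123}\right) + 7421 = \left(-4263 + 4 \left(- \frac{1}{123}\right) \left(5160 + 582 + 216 - 4608\right)\right) + 7421 = \left(-4263 + 4 \left(- \frac{1}{123}\right) 1350\right) + 7421 = \left(-4263 - \frac{1800}{41}\right) + 7421 = - \frac{176583}{41} + 7421 = \frac{127678}{41}$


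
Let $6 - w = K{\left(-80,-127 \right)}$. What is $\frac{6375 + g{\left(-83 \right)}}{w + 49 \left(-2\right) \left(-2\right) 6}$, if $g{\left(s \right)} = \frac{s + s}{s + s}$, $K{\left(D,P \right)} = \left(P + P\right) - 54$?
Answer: $\frac{3188}{745} \approx 4.2792$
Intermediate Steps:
$K{\left(D,P \right)} = -54 + 2 P$ ($K{\left(D,P \right)} = 2 P - 54 = -54 + 2 P$)
$g{\left(s \right)} = 1$ ($g{\left(s \right)} = \frac{2 s}{2 s} = 2 s \frac{1}{2 s} = 1$)
$w = 314$ ($w = 6 - \left(-54 + 2 \left(-127\right)\right) = 6 - \left(-54 - 254\right) = 6 - -308 = 6 + 308 = 314$)
$\frac{6375 + g{\left(-83 \right)}}{w + 49 \left(-2\right) \left(-2\right) 6} = \frac{6375 + 1}{314 + 49 \left(-2\right) \left(-2\right) 6} = \frac{6376}{314 + 49 \cdot 4 \cdot 6} = \frac{6376}{314 + 49 \cdot 24} = \frac{6376}{314 + 1176} = \frac{6376}{1490} = 6376 \cdot \frac{1}{1490} = \frac{3188}{745}$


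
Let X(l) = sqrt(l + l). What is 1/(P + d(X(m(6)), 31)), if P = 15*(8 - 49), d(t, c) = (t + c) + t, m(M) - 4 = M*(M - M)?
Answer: -73/42628 - sqrt(2)/85256 ≈ -0.0017291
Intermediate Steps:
m(M) = 4 (m(M) = 4 + M*(M - M) = 4 + M*0 = 4 + 0 = 4)
X(l) = sqrt(2)*sqrt(l) (X(l) = sqrt(2*l) = sqrt(2)*sqrt(l))
d(t, c) = c + 2*t (d(t, c) = (c + t) + t = c + 2*t)
P = -615 (P = 15*(-41) = -615)
1/(P + d(X(m(6)), 31)) = 1/(-615 + (31 + 2*(sqrt(2)*sqrt(4)))) = 1/(-615 + (31 + 2*(sqrt(2)*2))) = 1/(-615 + (31 + 2*(2*sqrt(2)))) = 1/(-615 + (31 + 4*sqrt(2))) = 1/(-584 + 4*sqrt(2))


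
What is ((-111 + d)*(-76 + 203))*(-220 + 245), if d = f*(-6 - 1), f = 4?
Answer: -441325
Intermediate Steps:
d = -28 (d = 4*(-6 - 1) = 4*(-7) = -28)
((-111 + d)*(-76 + 203))*(-220 + 245) = ((-111 - 28)*(-76 + 203))*(-220 + 245) = -139*127*25 = -17653*25 = -441325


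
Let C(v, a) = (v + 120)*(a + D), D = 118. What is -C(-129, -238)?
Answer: -1080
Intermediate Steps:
C(v, a) = (118 + a)*(120 + v) (C(v, a) = (v + 120)*(a + 118) = (120 + v)*(118 + a) = (118 + a)*(120 + v))
-C(-129, -238) = -(14160 + 118*(-129) + 120*(-238) - 238*(-129)) = -(14160 - 15222 - 28560 + 30702) = -1*1080 = -1080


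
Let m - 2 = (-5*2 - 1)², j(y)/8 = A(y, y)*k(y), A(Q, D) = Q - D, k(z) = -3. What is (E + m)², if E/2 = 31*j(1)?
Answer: 15129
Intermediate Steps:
j(y) = 0 (j(y) = 8*((y - y)*(-3)) = 8*(0*(-3)) = 8*0 = 0)
m = 123 (m = 2 + (-5*2 - 1)² = 2 + (-10 - 1)² = 2 + (-11)² = 2 + 121 = 123)
E = 0 (E = 2*(31*0) = 2*0 = 0)
(E + m)² = (0 + 123)² = 123² = 15129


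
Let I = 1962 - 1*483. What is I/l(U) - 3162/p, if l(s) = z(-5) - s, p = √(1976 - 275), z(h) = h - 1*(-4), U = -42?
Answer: 1479/41 - 1054*√21/63 ≈ -40.594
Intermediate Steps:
z(h) = 4 + h (z(h) = h + 4 = 4 + h)
p = 9*√21 (p = √1701 = 9*√21 ≈ 41.243)
l(s) = -1 - s (l(s) = (4 - 5) - s = -1 - s)
I = 1479 (I = 1962 - 483 = 1479)
I/l(U) - 3162/p = 1479/(-1 - 1*(-42)) - 3162*√21/189 = 1479/(-1 + 42) - 1054*√21/63 = 1479/41 - 1054*√21/63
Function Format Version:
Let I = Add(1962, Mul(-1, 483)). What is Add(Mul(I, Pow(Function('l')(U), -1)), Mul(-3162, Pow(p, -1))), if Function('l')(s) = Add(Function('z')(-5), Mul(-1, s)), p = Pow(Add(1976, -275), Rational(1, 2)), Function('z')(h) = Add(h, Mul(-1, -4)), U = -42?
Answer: Add(Rational(1479, 41), Mul(Rational(-1054, 63), Pow(21, Rational(1, 2)))) ≈ -40.594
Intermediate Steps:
Function('z')(h) = Add(4, h) (Function('z')(h) = Add(h, 4) = Add(4, h))
p = Mul(9, Pow(21, Rational(1, 2))) (p = Pow(1701, Rational(1, 2)) = Mul(9, Pow(21, Rational(1, 2))) ≈ 41.243)
Function('l')(s) = Add(-1, Mul(-1, s)) (Function('l')(s) = Add(Add(4, -5), Mul(-1, s)) = Add(-1, Mul(-1, s)))
I = 1479 (I = Add(1962, -483) = 1479)
Add(Mul(I, Pow(Function('l')(U), -1)), Mul(-3162, Pow(p, -1))) = Add(Mul(1479, Pow(Add(-1, Mul(-1, -42)), -1)), Mul(-3162, Pow(Mul(9, Pow(21, Rational(1, 2))), -1))) = Add(Mul(1479, Pow(Add(-1, 42), -1)), Mul(-3162, Mul(Rational(1, 189), Pow(21, Rational(1, 2))))) = Add(Mul(1479, Pow(41, -1)), Mul(Rational(-1054, 63), Pow(21, Rational(1, 2)))) = Add(Mul(1479, Rational(1, 41)), Mul(Rational(-1054, 63), Pow(21, Rational(1, 2)))) = Add(Rational(1479, 41), Mul(Rational(-1054, 63), Pow(21, Rational(1, 2))))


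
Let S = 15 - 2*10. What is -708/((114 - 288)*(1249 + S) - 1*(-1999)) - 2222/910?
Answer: -237939587/97577935 ≈ -2.4385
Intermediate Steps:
S = -5 (S = 15 - 20 = -5)
-708/((114 - 288)*(1249 + S) - 1*(-1999)) - 2222/910 = -708/((114 - 288)*(1249 - 5) - 1*(-1999)) - 2222/910 = -708/(-174*1244 + 1999) - 2222*1/910 = -708/(-216456 + 1999) - 1111/455 = -708/(-214457) - 1111/455 = -708*(-1/214457) - 1111/455 = 708/214457 - 1111/455 = -237939587/97577935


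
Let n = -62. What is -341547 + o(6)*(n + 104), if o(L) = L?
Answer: -341295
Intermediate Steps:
-341547 + o(6)*(n + 104) = -341547 + 6*(-62 + 104) = -341547 + 6*42 = -341547 + 252 = -341295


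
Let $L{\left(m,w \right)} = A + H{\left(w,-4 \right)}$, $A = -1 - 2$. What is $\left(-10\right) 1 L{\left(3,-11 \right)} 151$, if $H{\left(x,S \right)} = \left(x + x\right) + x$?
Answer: $54360$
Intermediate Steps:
$H{\left(x,S \right)} = 3 x$ ($H{\left(x,S \right)} = 2 x + x = 3 x$)
$A = -3$ ($A = -1 - 2 = -3$)
$L{\left(m,w \right)} = -3 + 3 w$
$\left(-10\right) 1 L{\left(3,-11 \right)} 151 = \left(-10\right) 1 \left(-3 + 3 \left(-11\right)\right) 151 = - 10 \left(-3 - 33\right) 151 = \left(-10\right) \left(-36\right) 151 = 360 \cdot 151 = 54360$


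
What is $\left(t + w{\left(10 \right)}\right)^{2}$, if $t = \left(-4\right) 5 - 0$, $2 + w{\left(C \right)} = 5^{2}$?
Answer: $9$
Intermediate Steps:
$w{\left(C \right)} = 23$ ($w{\left(C \right)} = -2 + 5^{2} = -2 + 25 = 23$)
$t = -20$ ($t = -20 + 0 = -20$)
$\left(t + w{\left(10 \right)}\right)^{2} = \left(-20 + 23\right)^{2} = 3^{2} = 9$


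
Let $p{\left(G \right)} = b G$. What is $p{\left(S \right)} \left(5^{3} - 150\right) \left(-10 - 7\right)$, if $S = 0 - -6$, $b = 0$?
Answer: $0$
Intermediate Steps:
$S = 6$ ($S = 0 + 6 = 6$)
$p{\left(G \right)} = 0$ ($p{\left(G \right)} = 0 G = 0$)
$p{\left(S \right)} \left(5^{3} - 150\right) \left(-10 - 7\right) = 0 \left(5^{3} - 150\right) \left(-10 - 7\right) = 0 \left(125 - 150\right) \left(-10 - 7\right) = 0 \left(-25\right) \left(-17\right) = 0 \left(-17\right) = 0$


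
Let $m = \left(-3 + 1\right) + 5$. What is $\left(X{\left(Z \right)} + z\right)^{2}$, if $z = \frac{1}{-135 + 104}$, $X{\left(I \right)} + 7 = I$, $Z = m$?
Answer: $\frac{15625}{961} \approx 16.259$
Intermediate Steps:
$m = 3$ ($m = -2 + 5 = 3$)
$Z = 3$
$X{\left(I \right)} = -7 + I$
$z = - \frac{1}{31}$ ($z = \frac{1}{-31} = - \frac{1}{31} \approx -0.032258$)
$\left(X{\left(Z \right)} + z\right)^{2} = \left(\left(-7 + 3\right) - \frac{1}{31}\right)^{2} = \left(-4 - \frac{1}{31}\right)^{2} = \left(- \frac{125}{31}\right)^{2} = \frac{15625}{961}$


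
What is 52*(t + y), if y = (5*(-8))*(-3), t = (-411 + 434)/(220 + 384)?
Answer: 942539/151 ≈ 6242.0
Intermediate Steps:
t = 23/604 ≈ 0.038080
y = 120 (y = -40*(-3) = 120)
52*(t + y) = 52*(23/604 + 120) = 52*(72503/604) = 942539/151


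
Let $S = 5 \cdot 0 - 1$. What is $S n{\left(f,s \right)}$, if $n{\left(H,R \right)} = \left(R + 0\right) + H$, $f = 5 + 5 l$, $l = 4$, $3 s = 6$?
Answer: $-27$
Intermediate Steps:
$s = 2$ ($s = \frac{1}{3} \cdot 6 = 2$)
$f = 25$ ($f = 5 + 5 \cdot 4 = 5 + 20 = 25$)
$S = -1$ ($S = 0 - 1 = -1$)
$n{\left(H,R \right)} = H + R$ ($n{\left(H,R \right)} = R + H = H + R$)
$S n{\left(f,s \right)} = - (25 + 2) = \left(-1\right) 27 = -27$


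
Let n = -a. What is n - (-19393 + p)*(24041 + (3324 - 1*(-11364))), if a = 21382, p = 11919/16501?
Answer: 427331597816/569 ≈ 7.5102e+8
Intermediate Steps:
p = 411/569 (p = 11919*(1/16501) = 411/569 ≈ 0.72232)
n = -21382 (n = -1*21382 = -21382)
n - (-19393 + p)*(24041 + (3324 - 1*(-11364))) = -21382 - (-19393 + 411/569)*(24041 + (3324 - 1*(-11364))) = -21382 - (-11034206)*(24041 + (3324 + 11364))/569 = -21382 - (-11034206)*(24041 + 14688)/569 = -21382 - (-11034206)*38729/569 = -21382 - 1*(-427343764174/569) = -21382 + 427343764174/569 = 427331597816/569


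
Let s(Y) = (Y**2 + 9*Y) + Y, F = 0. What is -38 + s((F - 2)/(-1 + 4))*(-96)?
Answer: 1678/3 ≈ 559.33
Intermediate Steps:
s(Y) = Y**2 + 10*Y
-38 + s((F - 2)/(-1 + 4))*(-96) = -38 + (((0 - 2)/(-1 + 4))*(10 + (0 - 2)/(-1 + 4)))*(-96) = -38 + ((-2/3)*(10 - 2/3))*(-96) = -38 + ((-2*1/3)*(10 - 2*1/3))*(-96) = -38 - 2*(10 - 2/3)/3*(-96) = -38 - 2/3*28/3*(-96) = -38 - 56/9*(-96) = -38 + 1792/3 = 1678/3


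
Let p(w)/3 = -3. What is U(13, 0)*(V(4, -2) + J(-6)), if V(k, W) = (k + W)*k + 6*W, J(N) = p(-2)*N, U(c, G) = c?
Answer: 650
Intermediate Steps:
p(w) = -9 (p(w) = 3*(-3) = -9)
J(N) = -9*N
V(k, W) = 6*W + k*(W + k) (V(k, W) = (W + k)*k + 6*W = k*(W + k) + 6*W = 6*W + k*(W + k))
U(13, 0)*(V(4, -2) + J(-6)) = 13*((4² + 6*(-2) - 2*4) - 9*(-6)) = 13*((16 - 12 - 8) + 54) = 13*(-4 + 54) = 13*50 = 650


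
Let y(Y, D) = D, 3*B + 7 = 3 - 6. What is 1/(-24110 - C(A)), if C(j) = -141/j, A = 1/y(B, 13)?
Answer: -1/22277 ≈ -4.4889e-5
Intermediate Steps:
B = -10/3 (B = -7/3 + (3 - 6)/3 = -7/3 + (1/3)*(-3) = -7/3 - 1 = -10/3 ≈ -3.3333)
A = 1/13 ≈ 0.076923
1/(-24110 - C(A)) = 1/(-24110 - (-141)/1/13) = 1/(-24110 - (-141)*13) = 1/(-24110 - 1*(-1833)) = 1/(-24110 + 1833) = 1/(-22277) = -1/22277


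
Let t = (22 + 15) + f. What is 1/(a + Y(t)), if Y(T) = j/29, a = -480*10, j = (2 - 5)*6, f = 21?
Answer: -29/139218 ≈ -0.00020831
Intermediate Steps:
j = -18 (j = -3*6 = -18)
a = -4800
t = 58 (t = (22 + 15) + 21 = 37 + 21 = 58)
Y(T) = -18/29
1/(a + Y(t)) = 1/(-4800 - 18/29) = 1/(-139218/29) = -29/139218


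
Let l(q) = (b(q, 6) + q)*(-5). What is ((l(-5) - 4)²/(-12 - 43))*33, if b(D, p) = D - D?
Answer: -1323/5 ≈ -264.60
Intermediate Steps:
b(D, p) = 0
l(q) = -5*q (l(q) = (0 + q)*(-5) = q*(-5) = -5*q)
((l(-5) - 4)²/(-12 - 43))*33 = ((-5*(-5) - 4)²/(-12 - 43))*33 = ((25 - 4)²/(-55))*33 = (21²*(-1/55))*33 = (441*(-1/55))*33 = -441/55*33 = -1323/5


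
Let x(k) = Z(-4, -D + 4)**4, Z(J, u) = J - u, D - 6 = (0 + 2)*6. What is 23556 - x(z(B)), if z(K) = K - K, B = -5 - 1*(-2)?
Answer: 13556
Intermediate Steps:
B = -3 (B = -5 + 2 = -3)
D = 18 (D = 6 + (0 + 2)*6 = 6 + 2*6 = 6 + 12 = 18)
z(K) = 0
x(k) = 10000 (x(k) = (-4 - (-1*18 + 4))**4 = (-4 - (-18 + 4))**4 = (-4 - 1*(-14))**4 = (-4 + 14)**4 = 10**4 = 10000)
23556 - x(z(B)) = 23556 - 1*10000 = 23556 - 10000 = 13556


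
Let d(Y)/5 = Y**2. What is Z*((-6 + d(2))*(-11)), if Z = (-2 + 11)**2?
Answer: -12474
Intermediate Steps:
d(Y) = 5*Y**2
Z = 81 (Z = 9**2 = 81)
Z*((-6 + d(2))*(-11)) = 81*((-6 + 5*2**2)*(-11)) = 81*((-6 + 5*4)*(-11)) = 81*((-6 + 20)*(-11)) = 81*(14*(-11)) = 81*(-154) = -12474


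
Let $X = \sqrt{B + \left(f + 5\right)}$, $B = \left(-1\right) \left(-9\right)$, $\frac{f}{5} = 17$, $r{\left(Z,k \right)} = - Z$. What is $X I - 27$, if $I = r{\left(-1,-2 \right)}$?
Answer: $-27 + 3 \sqrt{11} \approx -17.05$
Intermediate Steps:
$f = 85$ ($f = 5 \cdot 17 = 85$)
$I = 1$ ($I = \left(-1\right) \left(-1\right) = 1$)
$B = 9$
$X = 3 \sqrt{11}$ ($X = \sqrt{9 + \left(85 + 5\right)} = \sqrt{9 + 90} = \sqrt{99} = 3 \sqrt{11} \approx 9.9499$)
$X I - 27 = 3 \sqrt{11} \cdot 1 - 27 = 3 \sqrt{11} - 27 = -27 + 3 \sqrt{11}$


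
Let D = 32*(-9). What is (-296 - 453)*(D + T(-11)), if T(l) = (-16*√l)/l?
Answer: 215712 - 11984*I*√11/11 ≈ 2.1571e+5 - 3613.3*I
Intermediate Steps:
T(l) = -16/√l
D = -288
(-296 - 453)*(D + T(-11)) = (-296 - 453)*(-288 - (-16)*I*√11/11) = -749*(-288 - (-16)*I*√11/11) = -749*(-288 + 16*I*√11/11) = 215712 - 11984*I*√11/11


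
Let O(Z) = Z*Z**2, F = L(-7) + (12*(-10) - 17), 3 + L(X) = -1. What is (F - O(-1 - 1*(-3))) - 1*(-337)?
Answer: 188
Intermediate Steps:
L(X) = -4 (L(X) = -3 - 1 = -4)
F = -141 (F = -4 + (12*(-10) - 17) = -4 + (-120 - 17) = -4 - 137 = -141)
O(Z) = Z**3
(F - O(-1 - 1*(-3))) - 1*(-337) = (-141 - (-1 - 1*(-3))**3) - 1*(-337) = (-141 - (-1 + 3)**3) + 337 = (-141 - 1*2**3) + 337 = (-141 - 1*8) + 337 = (-141 - 8) + 337 = -149 + 337 = 188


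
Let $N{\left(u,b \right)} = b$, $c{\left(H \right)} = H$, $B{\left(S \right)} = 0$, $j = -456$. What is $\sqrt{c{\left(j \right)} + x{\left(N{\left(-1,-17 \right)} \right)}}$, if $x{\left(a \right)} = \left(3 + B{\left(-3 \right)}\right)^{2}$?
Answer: $i \sqrt{447} \approx 21.142 i$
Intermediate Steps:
$x{\left(a \right)} = 9$ ($x{\left(a \right)} = \left(3 + 0\right)^{2} = 3^{2} = 9$)
$\sqrt{c{\left(j \right)} + x{\left(N{\left(-1,-17 \right)} \right)}} = \sqrt{-456 + 9} = \sqrt{-447} = i \sqrt{447}$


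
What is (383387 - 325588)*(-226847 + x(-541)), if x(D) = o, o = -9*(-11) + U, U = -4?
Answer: -13106038848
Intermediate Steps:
o = 95 (o = -9*(-11) - 4 = 99 - 4 = 95)
x(D) = 95
(383387 - 325588)*(-226847 + x(-541)) = (383387 - 325588)*(-226847 + 95) = 57799*(-226752) = -13106038848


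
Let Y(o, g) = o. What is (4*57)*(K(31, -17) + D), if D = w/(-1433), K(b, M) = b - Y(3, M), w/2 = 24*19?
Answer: 8940336/1433 ≈ 6238.9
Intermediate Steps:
w = 912 (w = 2*(24*19) = 2*456 = 912)
K(b, M) = -3 + b (K(b, M) = b - 1*3 = b - 3 = -3 + b)
D = -912/1433 (D = 912/(-1433) = 912*(-1/1433) = -912/1433 ≈ -0.63643)
(4*57)*(K(31, -17) + D) = (4*57)*((-3 + 31) - 912/1433) = 228*(28 - 912/1433) = 228*(39212/1433) = 8940336/1433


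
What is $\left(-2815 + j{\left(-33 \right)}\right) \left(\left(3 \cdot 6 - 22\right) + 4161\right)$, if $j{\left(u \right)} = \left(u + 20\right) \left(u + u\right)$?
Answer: $-8135249$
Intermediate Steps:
$j{\left(u \right)} = 2 u \left(20 + u\right)$ ($j{\left(u \right)} = \left(20 + u\right) 2 u = 2 u \left(20 + u\right)$)
$\left(-2815 + j{\left(-33 \right)}\right) \left(\left(3 \cdot 6 - 22\right) + 4161\right) = \left(-2815 + 2 \left(-33\right) \left(20 - 33\right)\right) \left(\left(3 \cdot 6 - 22\right) + 4161\right) = \left(-2815 + 2 \left(-33\right) \left(-13\right)\right) \left(\left(18 - 22\right) + 4161\right) = \left(-2815 + 858\right) \left(-4 + 4161\right) = \left(-1957\right) 4157 = -8135249$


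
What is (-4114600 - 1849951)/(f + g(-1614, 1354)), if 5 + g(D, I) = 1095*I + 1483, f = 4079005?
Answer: -5964551/5563113 ≈ -1.0722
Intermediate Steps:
g(D, I) = 1478 + 1095*I (g(D, I) = -5 + (1095*I + 1483) = -5 + (1483 + 1095*I) = 1478 + 1095*I)
(-4114600 - 1849951)/(f + g(-1614, 1354)) = (-4114600 - 1849951)/(4079005 + (1478 + 1095*1354)) = -5964551/(4079005 + (1478 + 1482630)) = -5964551/(4079005 + 1484108) = -5964551/5563113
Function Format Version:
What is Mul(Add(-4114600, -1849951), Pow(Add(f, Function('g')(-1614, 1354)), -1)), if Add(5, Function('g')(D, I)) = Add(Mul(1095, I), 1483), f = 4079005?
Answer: Rational(-5964551, 5563113) ≈ -1.0722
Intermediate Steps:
Function('g')(D, I) = Add(1478, Mul(1095, I)) (Function('g')(D, I) = Add(-5, Add(Mul(1095, I), 1483)) = Add(-5, Add(1483, Mul(1095, I))) = Add(1478, Mul(1095, I)))
Mul(Add(-4114600, -1849951), Pow(Add(f, Function('g')(-1614, 1354)), -1)) = Mul(Add(-4114600, -1849951), Pow(Add(4079005, Add(1478, Mul(1095, 1354))), -1)) = Mul(-5964551, Pow(Add(4079005, Add(1478, 1482630)), -1)) = Mul(-5964551, Pow(Add(4079005, 1484108), -1)) = Mul(-5964551, Pow(5563113, -1)) = Mul(-5964551, Rational(1, 5563113)) = Rational(-5964551, 5563113)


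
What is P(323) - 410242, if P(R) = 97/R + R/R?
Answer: -132507746/323 ≈ -4.1024e+5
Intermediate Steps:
P(R) = 1 + 97/R (P(R) = 97/R + 1 = 1 + 97/R)
P(323) - 410242 = (97 + 323)/323 - 410242 = (1/323)*420 - 410242 = 420/323 - 410242 = -132507746/323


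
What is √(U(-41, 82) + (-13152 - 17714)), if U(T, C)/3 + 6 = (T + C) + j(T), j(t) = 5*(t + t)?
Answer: I*√31991 ≈ 178.86*I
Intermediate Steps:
j(t) = 10*t (j(t) = 5*(2*t) = 10*t)
U(T, C) = -18 + 3*C + 33*T (U(T, C) = -18 + 3*((T + C) + 10*T) = -18 + 3*((C + T) + 10*T) = -18 + 3*(C + 11*T) = -18 + (3*C + 33*T) = -18 + 3*C + 33*T)
√(U(-41, 82) + (-13152 - 17714)) = √((-18 + 3*82 + 33*(-41)) + (-13152 - 17714)) = √((-18 + 246 - 1353) - 30866) = √(-1125 - 30866) = √(-31991) = I*√31991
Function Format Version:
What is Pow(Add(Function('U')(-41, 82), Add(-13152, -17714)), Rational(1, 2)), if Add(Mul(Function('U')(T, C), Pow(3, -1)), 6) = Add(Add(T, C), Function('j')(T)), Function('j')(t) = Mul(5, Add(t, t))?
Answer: Mul(I, Pow(31991, Rational(1, 2))) ≈ Mul(178.86, I)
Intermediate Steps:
Function('j')(t) = Mul(10, t) (Function('j')(t) = Mul(5, Mul(2, t)) = Mul(10, t))
Function('U')(T, C) = Add(-18, Mul(3, C), Mul(33, T)) (Function('U')(T, C) = Add(-18, Mul(3, Add(Add(T, C), Mul(10, T)))) = Add(-18, Mul(3, Add(Add(C, T), Mul(10, T)))) = Add(-18, Mul(3, Add(C, Mul(11, T)))) = Add(-18, Add(Mul(3, C), Mul(33, T))) = Add(-18, Mul(3, C), Mul(33, T)))
Pow(Add(Function('U')(-41, 82), Add(-13152, -17714)), Rational(1, 2)) = Pow(Add(Add(-18, Mul(3, 82), Mul(33, -41)), Add(-13152, -17714)), Rational(1, 2)) = Pow(Add(Add(-18, 246, -1353), -30866), Rational(1, 2)) = Pow(Add(-1125, -30866), Rational(1, 2)) = Pow(-31991, Rational(1, 2)) = Mul(I, Pow(31991, Rational(1, 2)))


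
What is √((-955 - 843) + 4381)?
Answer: 3*√287 ≈ 50.823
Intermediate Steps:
√((-955 - 843) + 4381) = √(-1798 + 4381) = √2583 = 3*√287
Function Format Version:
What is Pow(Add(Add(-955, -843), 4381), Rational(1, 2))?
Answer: Mul(3, Pow(287, Rational(1, 2))) ≈ 50.823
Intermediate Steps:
Pow(Add(Add(-955, -843), 4381), Rational(1, 2)) = Pow(Add(-1798, 4381), Rational(1, 2)) = Pow(2583, Rational(1, 2)) = Mul(3, Pow(287, Rational(1, 2)))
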